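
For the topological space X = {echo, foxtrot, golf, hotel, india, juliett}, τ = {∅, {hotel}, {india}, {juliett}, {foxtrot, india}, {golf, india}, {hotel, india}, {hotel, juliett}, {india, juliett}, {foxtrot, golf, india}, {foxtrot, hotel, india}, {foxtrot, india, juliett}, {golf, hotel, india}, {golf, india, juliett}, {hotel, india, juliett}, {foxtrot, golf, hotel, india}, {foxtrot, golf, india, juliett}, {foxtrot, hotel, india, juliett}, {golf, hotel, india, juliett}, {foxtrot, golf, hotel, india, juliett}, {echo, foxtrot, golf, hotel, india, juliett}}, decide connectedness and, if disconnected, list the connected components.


(X, τ) is connected.

Find clopen sets (U ∈ τ with X ∖ U ∈ τ):
  U = ∅, X ∖ U = {echo, foxtrot, golf, hotel, india, juliett} — both open, so U is clopen.
  U = {echo, foxtrot, golf, hotel, india, juliett}, X ∖ U = ∅ — both open, so U is clopen.
Only trivial clopens (∅ and X) exist, so (X, τ) is connected.
Compute connected components by grouping points that agree on all clopens:
  component: {echo, foxtrot, golf, hotel, india, juliett}


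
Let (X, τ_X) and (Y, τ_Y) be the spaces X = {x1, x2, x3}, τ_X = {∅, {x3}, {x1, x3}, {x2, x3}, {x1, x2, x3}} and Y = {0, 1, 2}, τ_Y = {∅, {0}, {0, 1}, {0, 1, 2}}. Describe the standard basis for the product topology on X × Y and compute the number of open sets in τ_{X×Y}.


Basis B = {∅ × ∅, {x3} × {0}, {x1, x3} × {0}, {x2, x3} × {0}, {x3} × {0, 1}, {x1, x2, x3} × {0}, {x3} × {0, 1, 2}, {x1, x3} × {0, 1}, {x2, x3} × {0, 1}, {x1, x3} × {0, 1, 2}, {x1, x2, x3} × {0, 1}, {x2, x3} × {0, 1, 2}, {x1, x2, x3} × {0, 1, 2}}; |τ_{X×Y}| = 30.

Enumerate products U × V with U ∈ τ_X, V ∈ τ_Y (deduplicated):
  ∅ × ∅ = {} (∅)
  {x3} × {0} = {(x3,0)}
  {x1, x3} × {0} = {(x1,0), (x3,0)}
  {x2, x3} × {0} = {(x2,0), (x3,0)}
  {x3} × {0, 1} = {(x3,0), (x3,1)}
  {x1, x2, x3} × {0} = {(x1,0), (x2,0), (x3,0)}
  {x3} × {0, 1, 2} = {(x3,0), (x3,1), (x3,2)}
  {x1, x3} × {0, 1} = {(x1,0), (x1,1), (x3,0), (x3,1)}
  {x2, x3} × {0, 1} = {(x2,0), (x2,1), (x3,0), (x3,1)}
  {x1, x3} × {0, 1, 2} = {(x1,0), (x1,1), (x1,2), (x3,0), (x3,1), (x3,2)}
  {x1, x2, x3} × {0, 1} = {(x1,0), (x1,1), (x2,0), (x2,1), (x3,0), (x3,1)}
  {x2, x3} × {0, 1, 2} = {(x2,0), (x2,1), (x2,2), (x3,0), (x3,1), (x3,2)}
  {x1, x2, x3} × {0, 1, 2} = {(x1,0), (x1,1), (x1,2), (x2,0), (x2,1), (x2,2), (x3,0), (x3,1), (x3,2)}
These 13 distinct sets form the basis B.
Close under arbitrary unions to get τ_{X×Y}; counting gives |τ_{X×Y}| = 30.


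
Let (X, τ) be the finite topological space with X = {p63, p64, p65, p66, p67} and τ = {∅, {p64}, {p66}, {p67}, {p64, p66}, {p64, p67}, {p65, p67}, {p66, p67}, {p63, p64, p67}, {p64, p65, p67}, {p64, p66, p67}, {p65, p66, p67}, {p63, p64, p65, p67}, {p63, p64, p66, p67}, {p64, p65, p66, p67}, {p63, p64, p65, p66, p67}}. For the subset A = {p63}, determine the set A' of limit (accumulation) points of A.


A' = ∅

For each x ∈ X, list the open sets U ∈ τ with x ∈ U, then check whether U ∩ (A ∖ {x}) ≠ ∅ for every such U.
  x = p63: open {p63, p64, p67} ∋ x has {p63, p64, p67} ∩ (A ∖ {p63}) = ∅, so x is NOT a limit point.
  x = p64: open {p64} ∋ x has {p64} ∩ (A ∖ {p64}) = ∅, so x is NOT a limit point.
  x = p65: open {p65, p67} ∋ x has {p65, p67} ∩ (A ∖ {p65}) = ∅, so x is NOT a limit point.
  x = p66: open {p66} ∋ x has {p66} ∩ (A ∖ {p66}) = ∅, so x is NOT a limit point.
  x = p67: open {p67} ∋ x has {p67} ∩ (A ∖ {p67}) = ∅, so x is NOT a limit point.
Collecting: A' = ∅.


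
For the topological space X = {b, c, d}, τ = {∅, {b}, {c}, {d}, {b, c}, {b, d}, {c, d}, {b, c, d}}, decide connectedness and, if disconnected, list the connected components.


(X, τ) is disconnected; components = [{b}, {c}, {d}].

Find clopen sets (U ∈ τ with X ∖ U ∈ τ):
  U = ∅, X ∖ U = {b, c, d} — both open, so U is clopen.
  U = {b}, X ∖ U = {c, d} — both open, so U is clopen.
  U = {c}, X ∖ U = {b, d} — both open, so U is clopen.
  U = {d}, X ∖ U = {b, c} — both open, so U is clopen.
  U = {b, c}, X ∖ U = {d} — both open, so U is clopen.
  U = {b, d}, X ∖ U = {c} — both open, so U is clopen.
  U = {c, d}, X ∖ U = {b} — both open, so U is clopen.
  U = {b, c, d}, X ∖ U = ∅ — both open, so U is clopen.
Nontrivial clopen(s) exist: e.g. {c}. So (X, τ) is disconnected.
Compute connected components by grouping points that agree on all clopens:
  component: {b}
  component: {c}
  component: {d}


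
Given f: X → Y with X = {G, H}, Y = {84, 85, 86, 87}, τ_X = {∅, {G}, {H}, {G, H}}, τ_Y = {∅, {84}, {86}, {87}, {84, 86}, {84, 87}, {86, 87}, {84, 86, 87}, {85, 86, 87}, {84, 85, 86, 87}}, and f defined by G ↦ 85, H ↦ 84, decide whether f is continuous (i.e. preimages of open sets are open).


f IS continuous.

Compute f^{-1}(U) for each U ∈ τ_Y:
  U = ∅: f^{-1}(U) = ∅ ∈ τ_X ✓.
  U = {84}: f^{-1}(U) = {H} ∈ τ_X ✓.
  U = {86}: f^{-1}(U) = ∅ ∈ τ_X ✓.
  U = {87}: f^{-1}(U) = ∅ ∈ τ_X ✓.
  U = {84, 86}: f^{-1}(U) = {H} ∈ τ_X ✓.
  U = {84, 87}: f^{-1}(U) = {H} ∈ τ_X ✓.
  U = {86, 87}: f^{-1}(U) = ∅ ∈ τ_X ✓.
  U = {84, 86, 87}: f^{-1}(U) = {H} ∈ τ_X ✓.
  U = {85, 86, 87}: f^{-1}(U) = {G} ∈ τ_X ✓.
  U = {84, 85, 86, 87}: f^{-1}(U) = {G, H} ∈ τ_X ✓.
Every preimage lies in τ_X, so f IS continuous.


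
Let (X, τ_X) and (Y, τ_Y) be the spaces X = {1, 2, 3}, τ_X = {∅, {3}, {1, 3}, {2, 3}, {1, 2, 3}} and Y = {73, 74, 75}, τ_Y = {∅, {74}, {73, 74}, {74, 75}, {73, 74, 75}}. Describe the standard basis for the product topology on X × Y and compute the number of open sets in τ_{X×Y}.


Basis B = {∅ × ∅, {3} × {74}, {1, 3} × {74}, {2, 3} × {74}, {3} × {73, 74}, {3} × {74, 75}, {1, 2, 3} × {74}, {3} × {73, 74, 75}, {1, 3} × {73, 74}, {1, 3} × {74, 75}, {2, 3} × {73, 74}, {2, 3} × {74, 75}, {1, 3} × {73, 74, 75}, {1, 2, 3} × {73, 74}, {1, 2, 3} × {74, 75}, {2, 3} × {73, 74, 75}, {1, 2, 3} × {73, 74, 75}}; |τ_{X×Y}| = 48.

Enumerate products U × V with U ∈ τ_X, V ∈ τ_Y (deduplicated):
  ∅ × ∅ = {} (∅)
  {3} × {74} = {(3,74)}
  {1, 3} × {74} = {(1,74), (3,74)}
  {2, 3} × {74} = {(2,74), (3,74)}
  {3} × {73, 74} = {(3,73), (3,74)}
  {3} × {74, 75} = {(3,74), (3,75)}
  {1, 2, 3} × {74} = {(1,74), (2,74), (3,74)}
  {3} × {73, 74, 75} = {(3,73), (3,74), (3,75)}
  {1, 3} × {73, 74} = {(1,73), (1,74), (3,73), (3,74)}
  {1, 3} × {74, 75} = {(1,74), (1,75), (3,74), (3,75)}
  {2, 3} × {73, 74} = {(2,73), (2,74), (3,73), (3,74)}
  {2, 3} × {74, 75} = {(2,74), (2,75), (3,74), (3,75)}
  {1, 3} × {73, 74, 75} = {(1,73), (1,74), (1,75), (3,73), (3,74), (3,75)}
  {1, 2, 3} × {73, 74} = {(1,73), (1,74), (2,73), (2,74), (3,73), (3,74)}
  {1, 2, 3} × {74, 75} = {(1,74), (1,75), (2,74), (2,75), (3,74), (3,75)}
  {2, 3} × {73, 74, 75} = {(2,73), (2,74), (2,75), (3,73), (3,74), (3,75)}
  {1, 2, 3} × {73, 74, 75} = {(1,73), (1,74), (1,75), (2,73), (2,74), (2,75), (3,73), (3,74), (3,75)}
These 17 distinct sets form the basis B.
Close under arbitrary unions to get τ_{X×Y}; counting gives |τ_{X×Y}| = 48.


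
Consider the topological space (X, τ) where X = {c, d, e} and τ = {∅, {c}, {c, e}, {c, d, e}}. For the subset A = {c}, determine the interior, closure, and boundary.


int(A) = {c}, cl(A) = {c, d, e}, ∂A = {d, e}.

Closed sets in (X, τ) are complements of opens:
  closed(X, τ) = {∅, {d}, {d, e}, {c, d, e}}.
int(A) = ⋃ {U ∈ τ : U ⊆ A}. Opens contained in A: ∅, {c}.
Taking the union of these: int(A) = {c}.
cl(A) = ⋂ {C closed : A ⊆ C}. Closed sets containing A: {c, d, e}.
Intersecting these: cl(A) = {c, d, e}.
∂A = cl(A) ∖ int(A) = {c, d, e} ∖ {c} = {d, e}.


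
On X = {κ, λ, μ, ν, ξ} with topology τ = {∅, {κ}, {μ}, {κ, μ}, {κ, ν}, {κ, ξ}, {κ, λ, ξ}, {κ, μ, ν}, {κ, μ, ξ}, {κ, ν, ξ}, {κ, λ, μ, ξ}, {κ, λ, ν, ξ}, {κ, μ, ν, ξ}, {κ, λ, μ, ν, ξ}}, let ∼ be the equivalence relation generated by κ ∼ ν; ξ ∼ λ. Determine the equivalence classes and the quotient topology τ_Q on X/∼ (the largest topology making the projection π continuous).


X/∼ = {[κ=ν], [λ=ξ], [μ]}; |τ_Q| = 6.

Equivalence classes: [κ=ν], [λ=ξ], [μ].
Quotient map π: X → X/∼ sends κ ↦ [κ=ν], λ ↦ [λ=ξ], μ ↦ [μ], ν ↦ [κ=ν], ξ ↦ [λ=ξ].
For each subset V ⊆ X/∼, compute π^{-1}(V) ⊆ X and check whether π^{-1}(V) ∈ τ. V is open in τ_Q iff π^{-1}(V) ∈ τ.
  V = {}: π^{-1}(V) = ∅ ∈ τ ✓.
  V = {[κ=ν]}: π^{-1}(V) = {κ, ν} ∈ τ ✓.
  V = {[λ=ξ]}: π^{-1}(V) = {λ, ξ} ∉ τ ✗.
  V = {[κ=ν], [λ=ξ]}: π^{-1}(V) = {κ, λ, ν, ξ} ∈ τ ✓.
  V = {[μ]}: π^{-1}(V) = {μ} ∈ τ ✓.
  V = {[κ=ν], [μ]}: π^{-1}(V) = {κ, μ, ν} ∈ τ ✓.
  V = {[λ=ξ], [μ]}: π^{-1}(V) = {λ, μ, ξ} ∉ τ ✗.
  V = {[κ=ν], [λ=ξ], [μ]}: π^{-1}(V) = {κ, λ, μ, ν, ξ} ∈ τ ✓.
Open sets in the quotient: τ_Q = {{}, {[κ=ν]}, {[κ=ν], [λ=ξ]}, {[μ]}, {[κ=ν], [μ]}, {[κ=ν], [λ=ξ], [μ]}} (6 elements).


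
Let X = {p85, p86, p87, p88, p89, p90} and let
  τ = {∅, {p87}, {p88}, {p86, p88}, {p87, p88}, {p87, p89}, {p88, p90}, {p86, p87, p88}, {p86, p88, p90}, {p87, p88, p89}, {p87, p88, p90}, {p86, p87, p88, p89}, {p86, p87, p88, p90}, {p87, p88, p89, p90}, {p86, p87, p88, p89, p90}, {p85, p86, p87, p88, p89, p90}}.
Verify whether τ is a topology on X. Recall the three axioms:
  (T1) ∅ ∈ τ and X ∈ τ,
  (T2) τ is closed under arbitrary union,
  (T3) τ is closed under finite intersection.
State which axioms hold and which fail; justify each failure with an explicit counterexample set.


τ IS a topology on X.

Axiom (T1): ∅ ∈ τ? Yes; X ∈ τ? Yes.
Axiom (T2/T3): check pairwise unions and intersections of members of τ.
All pairwise intersections and unions checked — each lies in τ. Therefore τ satisfies (T1), (T2), (T3): it IS a topology on X.


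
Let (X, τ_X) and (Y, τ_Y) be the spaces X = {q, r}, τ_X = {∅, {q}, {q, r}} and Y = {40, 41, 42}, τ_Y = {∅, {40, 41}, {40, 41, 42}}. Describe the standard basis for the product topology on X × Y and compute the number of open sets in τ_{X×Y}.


Basis B = {∅ × ∅, {q} × {40, 41}, {q} × {40, 41, 42}, {q, r} × {40, 41}, {q, r} × {40, 41, 42}}; |τ_{X×Y}| = 6.

Enumerate products U × V with U ∈ τ_X, V ∈ τ_Y (deduplicated):
  ∅ × ∅ = {} (∅)
  {q} × {40, 41} = {(q,40), (q,41)}
  {q} × {40, 41, 42} = {(q,40), (q,41), (q,42)}
  {q, r} × {40, 41} = {(q,40), (q,41), (r,40), (r,41)}
  {q, r} × {40, 41, 42} = {(q,40), (q,41), (q,42), (r,40), (r,41), (r,42)}
These 5 distinct sets form the basis B.
Close under arbitrary unions to get τ_{X×Y}; counting gives |τ_{X×Y}| = 6.


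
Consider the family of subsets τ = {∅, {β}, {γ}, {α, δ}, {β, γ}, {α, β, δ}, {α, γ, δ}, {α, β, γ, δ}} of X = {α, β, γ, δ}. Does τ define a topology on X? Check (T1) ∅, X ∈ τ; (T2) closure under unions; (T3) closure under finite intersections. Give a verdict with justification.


τ IS a topology on X.

Axiom (T1): ∅ ∈ τ? Yes; X ∈ τ? Yes.
Axiom (T2/T3): check pairwise unions and intersections of members of τ.
All pairwise intersections and unions checked — each lies in τ. Therefore τ satisfies (T1), (T2), (T3): it IS a topology on X.


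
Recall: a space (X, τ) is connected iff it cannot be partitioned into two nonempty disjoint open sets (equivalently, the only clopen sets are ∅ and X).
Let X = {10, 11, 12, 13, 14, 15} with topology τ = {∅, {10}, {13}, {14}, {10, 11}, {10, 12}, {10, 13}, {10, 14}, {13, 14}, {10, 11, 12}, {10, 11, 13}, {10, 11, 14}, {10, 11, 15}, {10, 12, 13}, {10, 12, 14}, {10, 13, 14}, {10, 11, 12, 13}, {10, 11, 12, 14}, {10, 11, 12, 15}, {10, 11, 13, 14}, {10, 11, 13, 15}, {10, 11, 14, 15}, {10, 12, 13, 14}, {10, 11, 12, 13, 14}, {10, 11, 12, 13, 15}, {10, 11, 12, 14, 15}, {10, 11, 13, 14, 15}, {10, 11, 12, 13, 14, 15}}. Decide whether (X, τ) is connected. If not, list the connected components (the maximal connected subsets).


(X, τ) is disconnected; components = [{13}, {14}, {10, 11, 12, 15}].

Find clopen sets (U ∈ τ with X ∖ U ∈ τ):
  U = ∅, X ∖ U = {10, 11, 12, 13, 14, 15} — both open, so U is clopen.
  U = {13}, X ∖ U = {10, 11, 12, 14, 15} — both open, so U is clopen.
  U = {14}, X ∖ U = {10, 11, 12, 13, 15} — both open, so U is clopen.
  U = {13, 14}, X ∖ U = {10, 11, 12, 15} — both open, so U is clopen.
  U = {10, 11, 12, 15}, X ∖ U = {13, 14} — both open, so U is clopen.
  U = {10, 11, 12, 13, 15}, X ∖ U = {14} — both open, so U is clopen.
  U = {10, 11, 12, 14, 15}, X ∖ U = {13} — both open, so U is clopen.
  U = {10, 11, 12, 13, 14, 15}, X ∖ U = ∅ — both open, so U is clopen.
Nontrivial clopen(s) exist: e.g. {14}. So (X, τ) is disconnected.
Compute connected components by grouping points that agree on all clopens:
  component: {13}
  component: {14}
  component: {10, 11, 12, 15}


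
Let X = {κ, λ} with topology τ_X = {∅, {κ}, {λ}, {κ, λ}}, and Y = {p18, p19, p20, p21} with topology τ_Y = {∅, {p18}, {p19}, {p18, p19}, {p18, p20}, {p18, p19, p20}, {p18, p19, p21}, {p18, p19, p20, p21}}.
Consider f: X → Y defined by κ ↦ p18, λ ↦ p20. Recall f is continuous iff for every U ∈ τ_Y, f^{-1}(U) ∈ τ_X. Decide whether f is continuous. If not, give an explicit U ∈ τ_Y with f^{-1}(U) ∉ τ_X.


f IS continuous.

Compute f^{-1}(U) for each U ∈ τ_Y:
  U = ∅: f^{-1}(U) = ∅ ∈ τ_X ✓.
  U = {p18}: f^{-1}(U) = {κ} ∈ τ_X ✓.
  U = {p19}: f^{-1}(U) = ∅ ∈ τ_X ✓.
  U = {p18, p19}: f^{-1}(U) = {κ} ∈ τ_X ✓.
  U = {p18, p20}: f^{-1}(U) = {κ, λ} ∈ τ_X ✓.
  U = {p18, p19, p20}: f^{-1}(U) = {κ, λ} ∈ τ_X ✓.
  U = {p18, p19, p21}: f^{-1}(U) = {κ} ∈ τ_X ✓.
  U = {p18, p19, p20, p21}: f^{-1}(U) = {κ, λ} ∈ τ_X ✓.
Every preimage lies in τ_X, so f IS continuous.


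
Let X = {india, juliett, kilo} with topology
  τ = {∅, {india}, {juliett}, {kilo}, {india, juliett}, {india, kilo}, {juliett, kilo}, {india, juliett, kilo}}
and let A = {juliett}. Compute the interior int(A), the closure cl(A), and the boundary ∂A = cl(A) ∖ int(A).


int(A) = {juliett}, cl(A) = {juliett}, ∂A = ∅.

Closed sets in (X, τ) are complements of opens:
  closed(X, τ) = {∅, {india}, {juliett}, {kilo}, {india, juliett}, {india, kilo}, {juliett, kilo}, {india, juliett, kilo}}.
int(A) = ⋃ {U ∈ τ : U ⊆ A}. Opens contained in A: ∅, {juliett}.
Taking the union of these: int(A) = {juliett}.
cl(A) = ⋂ {C closed : A ⊆ C}. Closed sets containing A: {juliett}, {india, juliett}, {juliett, kilo}, {india, juliett, kilo}.
Intersecting these: cl(A) = {juliett}.
∂A = cl(A) ∖ int(A) = {juliett} ∖ {juliett} = ∅.


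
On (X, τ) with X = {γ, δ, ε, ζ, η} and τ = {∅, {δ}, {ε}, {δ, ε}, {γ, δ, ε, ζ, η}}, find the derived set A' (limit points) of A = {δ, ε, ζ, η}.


A' = {γ, ζ, η}

For each x ∈ X, list the open sets U ∈ τ with x ∈ U, then check whether U ∩ (A ∖ {x}) ≠ ∅ for every such U.
  x = γ: opens ∋ x are {γ, δ, ε, ζ, η}; each meets A ∖ {γ}, so x IS a limit point.
  x = δ: open {δ} ∋ x has {δ} ∩ (A ∖ {δ}) = ∅, so x is NOT a limit point.
  x = ε: open {ε} ∋ x has {ε} ∩ (A ∖ {ε}) = ∅, so x is NOT a limit point.
  x = ζ: opens ∋ x are {γ, δ, ε, ζ, η}; each meets A ∖ {ζ}, so x IS a limit point.
  x = η: opens ∋ x are {γ, δ, ε, ζ, η}; each meets A ∖ {η}, so x IS a limit point.
Collecting: A' = {γ, ζ, η}.


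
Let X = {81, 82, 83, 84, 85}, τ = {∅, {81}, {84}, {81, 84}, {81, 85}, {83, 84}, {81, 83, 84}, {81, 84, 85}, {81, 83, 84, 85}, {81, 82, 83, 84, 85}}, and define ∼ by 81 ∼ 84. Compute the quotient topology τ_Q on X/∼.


X/∼ = {[81=84], [82], [83], [85]}; |τ_Q| = 6.

Equivalence classes: [81=84], [82], [83], [85].
Quotient map π: X → X/∼ sends 81 ↦ [81=84], 82 ↦ [82], 83 ↦ [83], 84 ↦ [81=84], 85 ↦ [85].
For each subset V ⊆ X/∼, compute π^{-1}(V) ⊆ X and check whether π^{-1}(V) ∈ τ. V is open in τ_Q iff π^{-1}(V) ∈ τ.
  V = {}: π^{-1}(V) = ∅ ∈ τ ✓.
  V = {[81=84]}: π^{-1}(V) = {81, 84} ∈ τ ✓.
  V = {[82]}: π^{-1}(V) = {82} ∉ τ ✗.
  V = {[81=84], [82]}: π^{-1}(V) = {81, 82, 84} ∉ τ ✗.
  V = {[83]}: π^{-1}(V) = {83} ∉ τ ✗.
  V = {[81=84], [83]}: π^{-1}(V) = {81, 83, 84} ∈ τ ✓.
  V = {[82], [83]}: π^{-1}(V) = {82, 83} ∉ τ ✗.
  V = {[81=84], [82], [83]}: π^{-1}(V) = {81, 82, 83, 84} ∉ τ ✗.
  V = {[85]}: π^{-1}(V) = {85} ∉ τ ✗.
  V = {[81=84], [85]}: π^{-1}(V) = {81, 84, 85} ∈ τ ✓.
  V = {[82], [85]}: π^{-1}(V) = {82, 85} ∉ τ ✗.
  V = {[81=84], [82], [85]}: π^{-1}(V) = {81, 82, 84, 85} ∉ τ ✗.
  V = {[83], [85]}: π^{-1}(V) = {83, 85} ∉ τ ✗.
  V = {[81=84], [83], [85]}: π^{-1}(V) = {81, 83, 84, 85} ∈ τ ✓.
  V = {[82], [83], [85]}: π^{-1}(V) = {82, 83, 85} ∉ τ ✗.
  V = {[81=84], [82], [83], [85]}: π^{-1}(V) = {81, 82, 83, 84, 85} ∈ τ ✓.
Open sets in the quotient: τ_Q = {{}, {[81=84]}, {[81=84], [83]}, {[81=84], [85]}, {[81=84], [83], [85]}, {[81=84], [82], [83], [85]}} (6 elements).


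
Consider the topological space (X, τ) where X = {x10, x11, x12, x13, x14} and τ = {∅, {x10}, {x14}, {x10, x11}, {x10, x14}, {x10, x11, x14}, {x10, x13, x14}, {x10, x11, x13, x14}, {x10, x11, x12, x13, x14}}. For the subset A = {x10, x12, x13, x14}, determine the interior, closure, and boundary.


int(A) = {x10, x13, x14}, cl(A) = {x10, x11, x12, x13, x14}, ∂A = {x11, x12}.

Closed sets in (X, τ) are complements of opens:
  closed(X, τ) = {∅, {x12}, {x11, x12}, {x12, x13}, {x11, x12, x13}, {x12, x13, x14}, {x10, x11, x12, x13}, {x11, x12, x13, x14}, {x10, x11, x12, x13, x14}}.
int(A) = ⋃ {U ∈ τ : U ⊆ A}. Opens contained in A: ∅, {x10}, {x14}, {x10, x14}, {x10, x13, x14}.
Taking the union of these: int(A) = {x10, x13, x14}.
cl(A) = ⋂ {C closed : A ⊆ C}. Closed sets containing A: {x10, x11, x12, x13, x14}.
Intersecting these: cl(A) = {x10, x11, x12, x13, x14}.
∂A = cl(A) ∖ int(A) = {x10, x11, x12, x13, x14} ∖ {x10, x13, x14} = {x11, x12}.


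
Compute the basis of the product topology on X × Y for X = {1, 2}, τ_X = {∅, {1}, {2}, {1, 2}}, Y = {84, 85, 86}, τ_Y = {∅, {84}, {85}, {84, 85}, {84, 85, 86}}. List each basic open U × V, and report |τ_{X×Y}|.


Basis B = {∅ × ∅, {1} × {84}, {1} × {85}, {2} × {84}, {2} × {85}, {1} × {84, 85}, {1, 2} × {84}, {1, 2} × {85}, {2} × {84, 85}, {1} × {84, 85, 86}, {2} × {84, 85, 86}, {1, 2} × {84, 85}, {1, 2} × {84, 85, 86}}; |τ_{X×Y}| = 25.

Enumerate products U × V with U ∈ τ_X, V ∈ τ_Y (deduplicated):
  ∅ × ∅ = {} (∅)
  {1} × {84} = {(1,84)}
  {1} × {85} = {(1,85)}
  {2} × {84} = {(2,84)}
  {2} × {85} = {(2,85)}
  {1} × {84, 85} = {(1,84), (1,85)}
  {1, 2} × {84} = {(1,84), (2,84)}
  {1, 2} × {85} = {(1,85), (2,85)}
  {2} × {84, 85} = {(2,84), (2,85)}
  {1} × {84, 85, 86} = {(1,84), (1,85), (1,86)}
  {2} × {84, 85, 86} = {(2,84), (2,85), (2,86)}
  {1, 2} × {84, 85} = {(1,84), (1,85), (2,84), (2,85)}
  {1, 2} × {84, 85, 86} = {(1,84), (1,85), (1,86), (2,84), (2,85), (2,86)}
These 13 distinct sets form the basis B.
Close under arbitrary unions to get τ_{X×Y}; counting gives |τ_{X×Y}| = 25.


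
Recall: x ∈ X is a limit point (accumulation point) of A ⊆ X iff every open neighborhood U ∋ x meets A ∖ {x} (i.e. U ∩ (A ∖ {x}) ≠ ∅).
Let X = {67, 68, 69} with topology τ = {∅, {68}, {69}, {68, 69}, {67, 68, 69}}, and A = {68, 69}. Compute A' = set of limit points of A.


A' = {67}

For each x ∈ X, list the open sets U ∈ τ with x ∈ U, then check whether U ∩ (A ∖ {x}) ≠ ∅ for every such U.
  x = 67: opens ∋ x are {67, 68, 69}; each meets A ∖ {67}, so x IS a limit point.
  x = 68: open {68} ∋ x has {68} ∩ (A ∖ {68}) = ∅, so x is NOT a limit point.
  x = 69: open {69} ∋ x has {69} ∩ (A ∖ {69}) = ∅, so x is NOT a limit point.
Collecting: A' = {67}.


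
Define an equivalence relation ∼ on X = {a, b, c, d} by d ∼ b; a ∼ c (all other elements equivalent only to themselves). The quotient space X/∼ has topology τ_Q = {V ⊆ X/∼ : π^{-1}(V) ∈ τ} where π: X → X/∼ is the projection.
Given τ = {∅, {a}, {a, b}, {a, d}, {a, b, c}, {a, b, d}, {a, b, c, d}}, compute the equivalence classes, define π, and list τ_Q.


X/∼ = {[a=c], [b=d]}; |τ_Q| = 2.

Equivalence classes: [a=c], [b=d].
Quotient map π: X → X/∼ sends a ↦ [a=c], b ↦ [b=d], c ↦ [a=c], d ↦ [b=d].
For each subset V ⊆ X/∼, compute π^{-1}(V) ⊆ X and check whether π^{-1}(V) ∈ τ. V is open in τ_Q iff π^{-1}(V) ∈ τ.
  V = {}: π^{-1}(V) = ∅ ∈ τ ✓.
  V = {[a=c]}: π^{-1}(V) = {a, c} ∉ τ ✗.
  V = {[b=d]}: π^{-1}(V) = {b, d} ∉ τ ✗.
  V = {[a=c], [b=d]}: π^{-1}(V) = {a, b, c, d} ∈ τ ✓.
Open sets in the quotient: τ_Q = {{}, {[a=c], [b=d]}} (2 elements).


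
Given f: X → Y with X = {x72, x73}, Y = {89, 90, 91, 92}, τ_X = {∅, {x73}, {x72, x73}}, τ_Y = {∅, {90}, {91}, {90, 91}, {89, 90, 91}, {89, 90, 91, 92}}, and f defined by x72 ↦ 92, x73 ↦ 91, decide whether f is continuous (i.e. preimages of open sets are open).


f IS continuous.

Compute f^{-1}(U) for each U ∈ τ_Y:
  U = ∅: f^{-1}(U) = ∅ ∈ τ_X ✓.
  U = {90}: f^{-1}(U) = ∅ ∈ τ_X ✓.
  U = {91}: f^{-1}(U) = {x73} ∈ τ_X ✓.
  U = {90, 91}: f^{-1}(U) = {x73} ∈ τ_X ✓.
  U = {89, 90, 91}: f^{-1}(U) = {x73} ∈ τ_X ✓.
  U = {89, 90, 91, 92}: f^{-1}(U) = {x72, x73} ∈ τ_X ✓.
Every preimage lies in τ_X, so f IS continuous.


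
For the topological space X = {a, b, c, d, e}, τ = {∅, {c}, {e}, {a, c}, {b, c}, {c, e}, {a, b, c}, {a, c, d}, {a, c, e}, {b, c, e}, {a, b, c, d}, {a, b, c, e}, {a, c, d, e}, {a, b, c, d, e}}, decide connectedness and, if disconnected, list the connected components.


(X, τ) is disconnected; components = [{e}, {a, b, c, d}].

Find clopen sets (U ∈ τ with X ∖ U ∈ τ):
  U = ∅, X ∖ U = {a, b, c, d, e} — both open, so U is clopen.
  U = {e}, X ∖ U = {a, b, c, d} — both open, so U is clopen.
  U = {a, b, c, d}, X ∖ U = {e} — both open, so U is clopen.
  U = {a, b, c, d, e}, X ∖ U = ∅ — both open, so U is clopen.
Nontrivial clopen(s) exist: e.g. {e}. So (X, τ) is disconnected.
Compute connected components by grouping points that agree on all clopens:
  component: {e}
  component: {a, b, c, d}


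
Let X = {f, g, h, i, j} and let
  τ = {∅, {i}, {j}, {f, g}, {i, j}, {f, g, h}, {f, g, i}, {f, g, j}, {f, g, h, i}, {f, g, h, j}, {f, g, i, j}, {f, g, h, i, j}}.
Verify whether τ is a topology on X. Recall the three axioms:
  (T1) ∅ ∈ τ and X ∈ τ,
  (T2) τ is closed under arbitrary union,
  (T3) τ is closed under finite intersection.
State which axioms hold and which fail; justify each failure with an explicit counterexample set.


τ IS a topology on X.

Axiom (T1): ∅ ∈ τ? Yes; X ∈ τ? Yes.
Axiom (T2/T3): check pairwise unions and intersections of members of τ.
All pairwise intersections and unions checked — each lies in τ. Therefore τ satisfies (T1), (T2), (T3): it IS a topology on X.


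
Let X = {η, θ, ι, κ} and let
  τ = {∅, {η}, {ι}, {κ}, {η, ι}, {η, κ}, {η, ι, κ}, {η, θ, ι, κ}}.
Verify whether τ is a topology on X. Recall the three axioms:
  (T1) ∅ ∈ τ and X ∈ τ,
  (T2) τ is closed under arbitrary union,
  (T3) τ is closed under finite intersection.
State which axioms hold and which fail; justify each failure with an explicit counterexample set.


τ is NOT a topology on X.

Axiom (T1): ∅ ∈ τ? Yes; X ∈ τ? Yes.
Axiom (T2/T3): check pairwise unions and intersections of members of τ.
Counterexample for (T2): {ι} ∪ {κ} = {ι, κ} ∉ τ. Therefore τ is NOT a topology.


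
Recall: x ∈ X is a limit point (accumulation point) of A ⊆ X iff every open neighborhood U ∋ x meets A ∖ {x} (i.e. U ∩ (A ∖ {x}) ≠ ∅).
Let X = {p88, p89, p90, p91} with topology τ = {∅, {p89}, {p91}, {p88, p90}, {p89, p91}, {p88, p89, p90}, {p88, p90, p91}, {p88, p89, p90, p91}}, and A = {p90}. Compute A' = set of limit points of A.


A' = {p88}

For each x ∈ X, list the open sets U ∈ τ with x ∈ U, then check whether U ∩ (A ∖ {x}) ≠ ∅ for every such U.
  x = p88: opens ∋ x are {p88, p90}, {p88, p89, p90}, {p88, p90, p91}, {p88, p89, p90, p91}; each meets A ∖ {p88}, so x IS a limit point.
  x = p89: open {p89} ∋ x has {p89} ∩ (A ∖ {p89}) = ∅, so x is NOT a limit point.
  x = p90: open {p88, p90} ∋ x has {p88, p90} ∩ (A ∖ {p90}) = ∅, so x is NOT a limit point.
  x = p91: open {p91} ∋ x has {p91} ∩ (A ∖ {p91}) = ∅, so x is NOT a limit point.
Collecting: A' = {p88}.


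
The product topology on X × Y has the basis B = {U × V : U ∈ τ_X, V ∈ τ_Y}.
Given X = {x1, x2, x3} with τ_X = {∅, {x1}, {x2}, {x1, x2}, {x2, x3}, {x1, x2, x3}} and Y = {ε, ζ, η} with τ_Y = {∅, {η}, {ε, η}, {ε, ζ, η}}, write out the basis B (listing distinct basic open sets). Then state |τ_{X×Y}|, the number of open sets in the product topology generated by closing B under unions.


Basis B = {∅ × ∅, {x1} × {η}, {x2} × {η}, {x1} × {ε, η}, {x1, x2} × {η}, {x2} × {ε, η}, {x2, x3} × {η}, {x1} × {ε, ζ, η}, {x1, x2, x3} × {η}, {x2} × {ε, ζ, η}, {x1, x2} × {ε, η}, {x2, x3} × {ε, η}, {x1, x2} × {ε, ζ, η}, {x1, x2, x3} × {ε, η}, {x2, x3} × {ε, ζ, η}, {x1, x2, x3} × {ε, ζ, η}}; |τ_{X×Y}| = 40.

Enumerate products U × V with U ∈ τ_X, V ∈ τ_Y (deduplicated):
  ∅ × ∅ = {} (∅)
  {x1} × {η} = {(x1,η)}
  {x2} × {η} = {(x2,η)}
  {x1} × {ε, η} = {(x1,ε), (x1,η)}
  {x1, x2} × {η} = {(x1,η), (x2,η)}
  {x2} × {ε, η} = {(x2,ε), (x2,η)}
  {x2, x3} × {η} = {(x2,η), (x3,η)}
  {x1} × {ε, ζ, η} = {(x1,ε), (x1,ζ), (x1,η)}
  {x1, x2, x3} × {η} = {(x1,η), (x2,η), (x3,η)}
  {x2} × {ε, ζ, η} = {(x2,ε), (x2,ζ), (x2,η)}
  {x1, x2} × {ε, η} = {(x1,ε), (x1,η), (x2,ε), (x2,η)}
  {x2, x3} × {ε, η} = {(x2,ε), (x2,η), (x3,ε), (x3,η)}
  {x1, x2} × {ε, ζ, η} = {(x1,ε), (x1,ζ), (x1,η), (x2,ε), (x2,ζ), (x2,η)}
  {x1, x2, x3} × {ε, η} = {(x1,ε), (x1,η), (x2,ε), (x2,η), (x3,ε), (x3,η)}
  {x2, x3} × {ε, ζ, η} = {(x2,ε), (x2,ζ), (x2,η), (x3,ε), (x3,ζ), (x3,η)}
  {x1, x2, x3} × {ε, ζ, η} = {(x1,ε), (x1,ζ), (x1,η), (x2,ε), (x2,ζ), (x2,η), (x3,ε), (x3,ζ), (x3,η)}
These 16 distinct sets form the basis B.
Close under arbitrary unions to get τ_{X×Y}; counting gives |τ_{X×Y}| = 40.


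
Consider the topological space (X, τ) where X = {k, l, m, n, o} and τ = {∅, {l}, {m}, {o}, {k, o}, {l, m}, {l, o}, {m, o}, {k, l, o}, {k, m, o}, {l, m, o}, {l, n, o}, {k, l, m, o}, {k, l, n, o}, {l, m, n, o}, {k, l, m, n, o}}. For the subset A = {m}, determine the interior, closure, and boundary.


int(A) = {m}, cl(A) = {m}, ∂A = ∅.

Closed sets in (X, τ) are complements of opens:
  closed(X, τ) = {∅, {k}, {m}, {n}, {k, m}, {k, n}, {l, n}, {m, n}, {k, l, n}, {k, m, n}, {k, n, o}, {l, m, n}, {k, l, m, n}, {k, l, n, o}, {k, m, n, o}, {k, l, m, n, o}}.
int(A) = ⋃ {U ∈ τ : U ⊆ A}. Opens contained in A: ∅, {m}.
Taking the union of these: int(A) = {m}.
cl(A) = ⋂ {C closed : A ⊆ C}. Closed sets containing A: {m}, {k, m}, {m, n}, {k, m, n}, {l, m, n}, {k, l, m, n}, {k, m, n, o}, {k, l, m, n, o}.
Intersecting these: cl(A) = {m}.
∂A = cl(A) ∖ int(A) = {m} ∖ {m} = ∅.


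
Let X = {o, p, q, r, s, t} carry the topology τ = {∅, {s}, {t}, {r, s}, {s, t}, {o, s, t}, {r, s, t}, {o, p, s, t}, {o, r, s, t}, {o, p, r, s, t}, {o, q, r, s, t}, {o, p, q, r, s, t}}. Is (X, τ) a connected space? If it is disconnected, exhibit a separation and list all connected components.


(X, τ) is connected.

Find clopen sets (U ∈ τ with X ∖ U ∈ τ):
  U = ∅, X ∖ U = {o, p, q, r, s, t} — both open, so U is clopen.
  U = {o, p, q, r, s, t}, X ∖ U = ∅ — both open, so U is clopen.
Only trivial clopens (∅ and X) exist, so (X, τ) is connected.
Compute connected components by grouping points that agree on all clopens:
  component: {o, p, q, r, s, t}


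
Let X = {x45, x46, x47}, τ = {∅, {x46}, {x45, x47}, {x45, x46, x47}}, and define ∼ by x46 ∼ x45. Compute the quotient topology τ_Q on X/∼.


X/∼ = {[x45=x46], [x47]}; |τ_Q| = 2.

Equivalence classes: [x45=x46], [x47].
Quotient map π: X → X/∼ sends x45 ↦ [x45=x46], x46 ↦ [x45=x46], x47 ↦ [x47].
For each subset V ⊆ X/∼, compute π^{-1}(V) ⊆ X and check whether π^{-1}(V) ∈ τ. V is open in τ_Q iff π^{-1}(V) ∈ τ.
  V = {}: π^{-1}(V) = ∅ ∈ τ ✓.
  V = {[x45=x46]}: π^{-1}(V) = {x45, x46} ∉ τ ✗.
  V = {[x47]}: π^{-1}(V) = {x47} ∉ τ ✗.
  V = {[x45=x46], [x47]}: π^{-1}(V) = {x45, x46, x47} ∈ τ ✓.
Open sets in the quotient: τ_Q = {{}, {[x45=x46], [x47]}} (2 elements).


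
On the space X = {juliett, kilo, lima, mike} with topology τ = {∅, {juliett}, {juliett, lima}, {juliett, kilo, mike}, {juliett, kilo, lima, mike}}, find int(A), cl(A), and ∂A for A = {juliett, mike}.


int(A) = {juliett}, cl(A) = {juliett, kilo, lima, mike}, ∂A = {kilo, lima, mike}.

Closed sets in (X, τ) are complements of opens:
  closed(X, τ) = {∅, {lima}, {kilo, mike}, {kilo, lima, mike}, {juliett, kilo, lima, mike}}.
int(A) = ⋃ {U ∈ τ : U ⊆ A}. Opens contained in A: ∅, {juliett}.
Taking the union of these: int(A) = {juliett}.
cl(A) = ⋂ {C closed : A ⊆ C}. Closed sets containing A: {juliett, kilo, lima, mike}.
Intersecting these: cl(A) = {juliett, kilo, lima, mike}.
∂A = cl(A) ∖ int(A) = {juliett, kilo, lima, mike} ∖ {juliett} = {kilo, lima, mike}.


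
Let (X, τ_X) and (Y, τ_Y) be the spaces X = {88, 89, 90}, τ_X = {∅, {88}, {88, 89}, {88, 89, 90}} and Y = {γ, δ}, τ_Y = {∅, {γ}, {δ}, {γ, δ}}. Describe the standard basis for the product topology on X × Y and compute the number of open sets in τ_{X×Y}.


Basis B = {∅ × ∅, {88} × {γ}, {88} × {δ}, {88} × {γ, δ}, {88, 89} × {γ}, {88, 89} × {δ}, {88, 89, 90} × {γ}, {88, 89, 90} × {δ}, {88, 89} × {γ, δ}, {88, 89, 90} × {γ, δ}}; |τ_{X×Y}| = 16.

Enumerate products U × V with U ∈ τ_X, V ∈ τ_Y (deduplicated):
  ∅ × ∅ = {} (∅)
  {88} × {γ} = {(88,γ)}
  {88} × {δ} = {(88,δ)}
  {88} × {γ, δ} = {(88,γ), (88,δ)}
  {88, 89} × {γ} = {(88,γ), (89,γ)}
  {88, 89} × {δ} = {(88,δ), (89,δ)}
  {88, 89, 90} × {γ} = {(88,γ), (89,γ), (90,γ)}
  {88, 89, 90} × {δ} = {(88,δ), (89,δ), (90,δ)}
  {88, 89} × {γ, δ} = {(88,γ), (88,δ), (89,γ), (89,δ)}
  {88, 89, 90} × {γ, δ} = {(88,γ), (88,δ), (89,γ), (89,δ), (90,γ), (90,δ)}
These 10 distinct sets form the basis B.
Close under arbitrary unions to get τ_{X×Y}; counting gives |τ_{X×Y}| = 16.


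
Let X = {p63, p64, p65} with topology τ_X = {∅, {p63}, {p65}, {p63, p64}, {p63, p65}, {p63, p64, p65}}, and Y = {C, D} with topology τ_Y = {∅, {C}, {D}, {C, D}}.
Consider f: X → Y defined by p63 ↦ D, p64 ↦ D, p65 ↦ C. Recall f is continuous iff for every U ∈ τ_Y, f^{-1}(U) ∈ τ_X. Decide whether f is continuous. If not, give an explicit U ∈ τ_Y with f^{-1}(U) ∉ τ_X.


f IS continuous.

Compute f^{-1}(U) for each U ∈ τ_Y:
  U = ∅: f^{-1}(U) = ∅ ∈ τ_X ✓.
  U = {C}: f^{-1}(U) = {p65} ∈ τ_X ✓.
  U = {D}: f^{-1}(U) = {p63, p64} ∈ τ_X ✓.
  U = {C, D}: f^{-1}(U) = {p63, p64, p65} ∈ τ_X ✓.
Every preimage lies in τ_X, so f IS continuous.


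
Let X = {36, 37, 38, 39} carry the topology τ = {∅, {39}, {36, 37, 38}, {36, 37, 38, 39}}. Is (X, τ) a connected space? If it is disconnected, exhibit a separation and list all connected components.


(X, τ) is disconnected; components = [{39}, {36, 37, 38}].

Find clopen sets (U ∈ τ with X ∖ U ∈ τ):
  U = ∅, X ∖ U = {36, 37, 38, 39} — both open, so U is clopen.
  U = {39}, X ∖ U = {36, 37, 38} — both open, so U is clopen.
  U = {36, 37, 38}, X ∖ U = {39} — both open, so U is clopen.
  U = {36, 37, 38, 39}, X ∖ U = ∅ — both open, so U is clopen.
Nontrivial clopen(s) exist: e.g. {36, 37, 38}. So (X, τ) is disconnected.
Compute connected components by grouping points that agree on all clopens:
  component: {39}
  component: {36, 37, 38}


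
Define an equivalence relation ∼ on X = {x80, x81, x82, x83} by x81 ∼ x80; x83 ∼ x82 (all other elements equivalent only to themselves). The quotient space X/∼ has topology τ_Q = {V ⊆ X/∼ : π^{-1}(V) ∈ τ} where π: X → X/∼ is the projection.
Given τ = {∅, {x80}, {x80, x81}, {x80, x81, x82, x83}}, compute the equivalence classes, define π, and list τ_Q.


X/∼ = {[x80=x81], [x82=x83]}; |τ_Q| = 3.

Equivalence classes: [x80=x81], [x82=x83].
Quotient map π: X → X/∼ sends x80 ↦ [x80=x81], x81 ↦ [x80=x81], x82 ↦ [x82=x83], x83 ↦ [x82=x83].
For each subset V ⊆ X/∼, compute π^{-1}(V) ⊆ X and check whether π^{-1}(V) ∈ τ. V is open in τ_Q iff π^{-1}(V) ∈ τ.
  V = {}: π^{-1}(V) = ∅ ∈ τ ✓.
  V = {[x80=x81]}: π^{-1}(V) = {x80, x81} ∈ τ ✓.
  V = {[x82=x83]}: π^{-1}(V) = {x82, x83} ∉ τ ✗.
  V = {[x80=x81], [x82=x83]}: π^{-1}(V) = {x80, x81, x82, x83} ∈ τ ✓.
Open sets in the quotient: τ_Q = {{}, {[x80=x81]}, {[x80=x81], [x82=x83]}} (3 elements).


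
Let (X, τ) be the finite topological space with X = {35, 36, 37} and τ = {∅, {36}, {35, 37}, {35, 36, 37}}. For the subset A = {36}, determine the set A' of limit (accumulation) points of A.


A' = ∅

For each x ∈ X, list the open sets U ∈ τ with x ∈ U, then check whether U ∩ (A ∖ {x}) ≠ ∅ for every such U.
  x = 35: open {35, 37} ∋ x has {35, 37} ∩ (A ∖ {35}) = ∅, so x is NOT a limit point.
  x = 36: open {36} ∋ x has {36} ∩ (A ∖ {36}) = ∅, so x is NOT a limit point.
  x = 37: open {35, 37} ∋ x has {35, 37} ∩ (A ∖ {37}) = ∅, so x is NOT a limit point.
Collecting: A' = ∅.


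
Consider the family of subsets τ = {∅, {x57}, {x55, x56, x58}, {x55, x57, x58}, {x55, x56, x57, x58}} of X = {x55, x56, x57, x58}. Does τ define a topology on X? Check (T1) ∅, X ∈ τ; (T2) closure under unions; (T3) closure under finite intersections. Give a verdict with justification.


τ is NOT a topology on X.

Axiom (T1): ∅ ∈ τ? Yes; X ∈ τ? Yes.
Axiom (T2/T3): check pairwise unions and intersections of members of τ.
Counterexample for (T3): {x55, x56, x58} ∩ {x55, x57, x58} = {x55, x58} ∉ τ. Therefore τ is NOT a topology.


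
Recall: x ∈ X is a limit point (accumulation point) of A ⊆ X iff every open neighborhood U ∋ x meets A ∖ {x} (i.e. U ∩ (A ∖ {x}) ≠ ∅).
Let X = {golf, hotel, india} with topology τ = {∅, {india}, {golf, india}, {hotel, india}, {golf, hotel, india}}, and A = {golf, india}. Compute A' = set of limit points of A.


A' = {golf, hotel}

For each x ∈ X, list the open sets U ∈ τ with x ∈ U, then check whether U ∩ (A ∖ {x}) ≠ ∅ for every such U.
  x = golf: opens ∋ x are {golf, india}, {golf, hotel, india}; each meets A ∖ {golf}, so x IS a limit point.
  x = hotel: opens ∋ x are {hotel, india}, {golf, hotel, india}; each meets A ∖ {hotel}, so x IS a limit point.
  x = india: open {india} ∋ x has {india} ∩ (A ∖ {india}) = ∅, so x is NOT a limit point.
Collecting: A' = {golf, hotel}.


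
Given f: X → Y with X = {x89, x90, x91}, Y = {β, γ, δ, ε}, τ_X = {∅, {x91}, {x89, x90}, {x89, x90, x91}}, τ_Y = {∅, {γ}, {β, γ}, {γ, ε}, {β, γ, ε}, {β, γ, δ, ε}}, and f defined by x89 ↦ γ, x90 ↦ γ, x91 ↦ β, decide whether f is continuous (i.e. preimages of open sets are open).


f IS continuous.

Compute f^{-1}(U) for each U ∈ τ_Y:
  U = ∅: f^{-1}(U) = ∅ ∈ τ_X ✓.
  U = {γ}: f^{-1}(U) = {x89, x90} ∈ τ_X ✓.
  U = {β, γ}: f^{-1}(U) = {x89, x90, x91} ∈ τ_X ✓.
  U = {γ, ε}: f^{-1}(U) = {x89, x90} ∈ τ_X ✓.
  U = {β, γ, ε}: f^{-1}(U) = {x89, x90, x91} ∈ τ_X ✓.
  U = {β, γ, δ, ε}: f^{-1}(U) = {x89, x90, x91} ∈ τ_X ✓.
Every preimage lies in τ_X, so f IS continuous.


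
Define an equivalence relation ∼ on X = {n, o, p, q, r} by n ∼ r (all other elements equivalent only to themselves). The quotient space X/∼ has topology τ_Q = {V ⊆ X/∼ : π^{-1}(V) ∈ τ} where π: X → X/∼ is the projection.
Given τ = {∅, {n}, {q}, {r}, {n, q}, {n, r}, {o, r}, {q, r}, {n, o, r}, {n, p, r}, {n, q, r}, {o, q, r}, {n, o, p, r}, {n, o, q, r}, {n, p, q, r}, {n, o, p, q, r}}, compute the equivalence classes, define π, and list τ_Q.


X/∼ = {[n=r], [o], [p], [q]}; |τ_Q| = 10.

Equivalence classes: [n=r], [o], [p], [q].
Quotient map π: X → X/∼ sends n ↦ [n=r], o ↦ [o], p ↦ [p], q ↦ [q], r ↦ [n=r].
For each subset V ⊆ X/∼, compute π^{-1}(V) ⊆ X and check whether π^{-1}(V) ∈ τ. V is open in τ_Q iff π^{-1}(V) ∈ τ.
  V = {}: π^{-1}(V) = ∅ ∈ τ ✓.
  V = {[n=r]}: π^{-1}(V) = {n, r} ∈ τ ✓.
  V = {[o]}: π^{-1}(V) = {o} ∉ τ ✗.
  V = {[n=r], [o]}: π^{-1}(V) = {n, o, r} ∈ τ ✓.
  V = {[p]}: π^{-1}(V) = {p} ∉ τ ✗.
  V = {[n=r], [p]}: π^{-1}(V) = {n, p, r} ∈ τ ✓.
  V = {[o], [p]}: π^{-1}(V) = {o, p} ∉ τ ✗.
  V = {[n=r], [o], [p]}: π^{-1}(V) = {n, o, p, r} ∈ τ ✓.
  V = {[q]}: π^{-1}(V) = {q} ∈ τ ✓.
  V = {[n=r], [q]}: π^{-1}(V) = {n, q, r} ∈ τ ✓.
  V = {[o], [q]}: π^{-1}(V) = {o, q} ∉ τ ✗.
  V = {[n=r], [o], [q]}: π^{-1}(V) = {n, o, q, r} ∈ τ ✓.
  V = {[p], [q]}: π^{-1}(V) = {p, q} ∉ τ ✗.
  V = {[n=r], [p], [q]}: π^{-1}(V) = {n, p, q, r} ∈ τ ✓.
  V = {[o], [p], [q]}: π^{-1}(V) = {o, p, q} ∉ τ ✗.
  V = {[n=r], [o], [p], [q]}: π^{-1}(V) = {n, o, p, q, r} ∈ τ ✓.
Open sets in the quotient: τ_Q = {{}, {[n=r]}, {[n=r], [o]}, {[n=r], [p]}, {[n=r], [o], [p]}, {[q]}, {[n=r], [q]}, {[n=r], [o], [q]}, {[n=r], [p], [q]}, {[n=r], [o], [p], [q]}} (10 elements).


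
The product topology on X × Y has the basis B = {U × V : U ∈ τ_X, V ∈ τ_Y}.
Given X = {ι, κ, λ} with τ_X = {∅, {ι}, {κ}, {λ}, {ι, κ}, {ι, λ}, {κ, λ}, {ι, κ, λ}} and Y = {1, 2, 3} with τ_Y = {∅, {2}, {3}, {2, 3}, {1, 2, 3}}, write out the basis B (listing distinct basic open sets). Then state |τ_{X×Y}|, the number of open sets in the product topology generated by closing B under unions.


Basis B = {∅ × ∅, {ι} × {2}, {ι} × {3}, {κ} × {2}, {κ} × {3}, {λ} × {2}, {λ} × {3}, {ι} × {2, 3}, {ι, κ} × {2}, {ι, λ} × {2}, {ι, κ} × {3}, {ι, λ} × {3}, {κ} × {2, 3}, {κ, λ} × {2}, {κ, λ} × {3}, {λ} × {2, 3}, {ι} × {1, 2, 3}, {ι, κ, λ} × {2}, {ι, κ, λ} × {3}, {κ} × {1, 2, 3}, {λ} × {1, 2, 3}, {ι, κ} × {2, 3}, {ι, λ} × {2, 3}, {κ, λ} × {2, 3}, {ι, κ} × {1, 2, 3}, {ι, λ} × {1, 2, 3}, {ι, κ, λ} × {2, 3}, {κ, λ} × {1, 2, 3}, {ι, κ, λ} × {1, 2, 3}}; |τ_{X×Y}| = 125.

Enumerate products U × V with U ∈ τ_X, V ∈ τ_Y (deduplicated):
  ∅ × ∅ = {} (∅)
  {ι} × {2} = {(ι,2)}
  {ι} × {3} = {(ι,3)}
  {κ} × {2} = {(κ,2)}
  {κ} × {3} = {(κ,3)}
  {λ} × {2} = {(λ,2)}
  {λ} × {3} = {(λ,3)}
  {ι} × {2, 3} = {(ι,2), (ι,3)}
  {ι, κ} × {2} = {(ι,2), (κ,2)}
  {ι, λ} × {2} = {(ι,2), (λ,2)}
  {ι, κ} × {3} = {(ι,3), (κ,3)}
  {ι, λ} × {3} = {(ι,3), (λ,3)}
  {κ} × {2, 3} = {(κ,2), (κ,3)}
  {κ, λ} × {2} = {(κ,2), (λ,2)}
  {κ, λ} × {3} = {(κ,3), (λ,3)}
  {λ} × {2, 3} = {(λ,2), (λ,3)}
  {ι} × {1, 2, 3} = {(ι,1), (ι,2), (ι,3)}
  {ι, κ, λ} × {2} = {(ι,2), (κ,2), (λ,2)}
  {ι, κ, λ} × {3} = {(ι,3), (κ,3), (λ,3)}
  {κ} × {1, 2, 3} = {(κ,1), (κ,2), (κ,3)}
  {λ} × {1, 2, 3} = {(λ,1), (λ,2), (λ,3)}
  {ι, κ} × {2, 3} = {(ι,2), (ι,3), (κ,2), (κ,3)}
  {ι, λ} × {2, 3} = {(ι,2), (ι,3), (λ,2), (λ,3)}
  {κ, λ} × {2, 3} = {(κ,2), (κ,3), (λ,2), (λ,3)}
  {ι, κ} × {1, 2, 3} = {(ι,1), (ι,2), (ι,3), (κ,1), (κ,2), (κ,3)}
  {ι, λ} × {1, 2, 3} = {(ι,1), (ι,2), (ι,3), (λ,1), (λ,2), (λ,3)}
  {ι, κ, λ} × {2, 3} = {(ι,2), (ι,3), (κ,2), (κ,3), (λ,2), (λ,3)}
  {κ, λ} × {1, 2, 3} = {(κ,1), (κ,2), (κ,3), (λ,1), (λ,2), (λ,3)}
  {ι, κ, λ} × {1, 2, 3} = {(ι,1), (ι,2), (ι,3), (κ,1), (κ,2), (κ,3), (λ,1), (λ,2), (λ,3)}
These 29 distinct sets form the basis B.
Close under arbitrary unions to get τ_{X×Y}; counting gives |τ_{X×Y}| = 125.
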